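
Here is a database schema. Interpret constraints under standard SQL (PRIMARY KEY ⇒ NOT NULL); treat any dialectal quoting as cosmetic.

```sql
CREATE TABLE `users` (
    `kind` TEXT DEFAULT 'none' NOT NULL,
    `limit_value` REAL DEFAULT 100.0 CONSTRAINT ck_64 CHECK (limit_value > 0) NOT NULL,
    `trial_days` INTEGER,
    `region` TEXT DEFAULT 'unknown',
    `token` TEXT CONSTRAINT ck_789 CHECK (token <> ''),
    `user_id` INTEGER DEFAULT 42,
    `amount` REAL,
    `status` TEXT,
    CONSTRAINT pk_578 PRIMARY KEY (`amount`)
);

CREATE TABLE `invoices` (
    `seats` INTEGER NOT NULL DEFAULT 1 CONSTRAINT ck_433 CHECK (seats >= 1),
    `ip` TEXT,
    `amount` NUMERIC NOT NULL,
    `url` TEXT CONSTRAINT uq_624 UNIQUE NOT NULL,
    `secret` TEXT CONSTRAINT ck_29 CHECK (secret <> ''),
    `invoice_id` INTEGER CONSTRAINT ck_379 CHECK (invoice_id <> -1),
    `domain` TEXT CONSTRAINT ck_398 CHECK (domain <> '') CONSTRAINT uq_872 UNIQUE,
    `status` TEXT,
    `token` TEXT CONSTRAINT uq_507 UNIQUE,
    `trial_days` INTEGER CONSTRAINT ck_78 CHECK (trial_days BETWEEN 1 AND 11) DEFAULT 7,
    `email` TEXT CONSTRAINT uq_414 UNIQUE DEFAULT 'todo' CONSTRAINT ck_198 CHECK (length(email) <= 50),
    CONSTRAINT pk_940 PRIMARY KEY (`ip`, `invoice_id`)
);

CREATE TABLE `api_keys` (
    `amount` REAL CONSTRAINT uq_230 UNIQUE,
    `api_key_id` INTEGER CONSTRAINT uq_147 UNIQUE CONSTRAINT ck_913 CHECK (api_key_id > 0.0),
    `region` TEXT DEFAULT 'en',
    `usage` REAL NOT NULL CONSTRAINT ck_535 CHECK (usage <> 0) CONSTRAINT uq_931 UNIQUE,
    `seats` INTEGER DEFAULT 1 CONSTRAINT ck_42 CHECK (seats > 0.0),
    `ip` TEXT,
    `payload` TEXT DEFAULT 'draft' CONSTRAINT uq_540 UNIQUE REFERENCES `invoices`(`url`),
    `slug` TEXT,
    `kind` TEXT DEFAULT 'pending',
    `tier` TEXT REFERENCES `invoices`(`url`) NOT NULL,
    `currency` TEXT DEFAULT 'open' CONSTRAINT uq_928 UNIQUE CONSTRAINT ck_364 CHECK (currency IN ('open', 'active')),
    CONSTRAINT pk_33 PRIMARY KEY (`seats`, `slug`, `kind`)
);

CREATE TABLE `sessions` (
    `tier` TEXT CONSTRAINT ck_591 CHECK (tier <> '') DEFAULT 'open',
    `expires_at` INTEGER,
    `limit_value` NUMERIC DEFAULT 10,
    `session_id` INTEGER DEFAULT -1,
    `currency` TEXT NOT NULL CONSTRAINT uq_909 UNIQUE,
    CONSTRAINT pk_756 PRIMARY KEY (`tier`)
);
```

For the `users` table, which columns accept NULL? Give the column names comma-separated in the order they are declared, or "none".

- kind: declared NOT NULL → not nullable.
- limit_value: declared NOT NULL → not nullable.
- trial_days: no NOT NULL constraint applies → nullable.
- region: DEFAULT only fills an omitted column; an explicit NULL is still allowed → nullable.
- token: CHECK does not forbid NULL (a CHECK constraint passes when its expression is NULL) → nullable.
- user_id: DEFAULT only fills an omitted column; an explicit NULL is still allowed → nullable.
- amount: part of the PRIMARY KEY, which implies NOT NULL → not nullable.
- status: no NOT NULL constraint applies → nullable.

trial_days, region, token, user_id, status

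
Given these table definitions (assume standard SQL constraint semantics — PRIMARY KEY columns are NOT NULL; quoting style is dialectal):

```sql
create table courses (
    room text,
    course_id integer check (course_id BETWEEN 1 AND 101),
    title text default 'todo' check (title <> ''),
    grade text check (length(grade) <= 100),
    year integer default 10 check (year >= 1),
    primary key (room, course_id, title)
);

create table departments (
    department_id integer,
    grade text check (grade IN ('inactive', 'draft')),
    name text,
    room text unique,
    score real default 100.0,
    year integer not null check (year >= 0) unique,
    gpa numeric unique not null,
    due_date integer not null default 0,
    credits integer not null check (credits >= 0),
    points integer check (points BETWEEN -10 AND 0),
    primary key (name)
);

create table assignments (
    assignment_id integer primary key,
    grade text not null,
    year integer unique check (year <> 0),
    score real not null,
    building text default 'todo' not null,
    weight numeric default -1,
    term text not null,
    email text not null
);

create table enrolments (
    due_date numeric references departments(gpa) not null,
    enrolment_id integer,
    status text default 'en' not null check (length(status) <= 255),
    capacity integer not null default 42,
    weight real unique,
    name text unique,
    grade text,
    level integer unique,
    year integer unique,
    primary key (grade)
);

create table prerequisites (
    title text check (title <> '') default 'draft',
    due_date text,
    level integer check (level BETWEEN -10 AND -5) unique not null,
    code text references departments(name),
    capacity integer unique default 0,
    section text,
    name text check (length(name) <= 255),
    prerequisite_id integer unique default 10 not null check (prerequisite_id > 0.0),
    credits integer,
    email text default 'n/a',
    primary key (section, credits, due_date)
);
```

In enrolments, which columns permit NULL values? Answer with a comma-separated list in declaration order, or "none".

enrolment_id, weight, name, level, year

- due_date: declared NOT NULL → not nullable.
- enrolment_id: no NOT NULL constraint applies → nullable.
- status: declared NOT NULL → not nullable.
- capacity: declared NOT NULL → not nullable.
- weight: UNIQUE does not imply NOT NULL → nullable.
- name: UNIQUE does not imply NOT NULL → nullable.
- grade: part of the PRIMARY KEY, which implies NOT NULL → not nullable.
- level: UNIQUE does not imply NOT NULL → nullable.
- year: UNIQUE does not imply NOT NULL → nullable.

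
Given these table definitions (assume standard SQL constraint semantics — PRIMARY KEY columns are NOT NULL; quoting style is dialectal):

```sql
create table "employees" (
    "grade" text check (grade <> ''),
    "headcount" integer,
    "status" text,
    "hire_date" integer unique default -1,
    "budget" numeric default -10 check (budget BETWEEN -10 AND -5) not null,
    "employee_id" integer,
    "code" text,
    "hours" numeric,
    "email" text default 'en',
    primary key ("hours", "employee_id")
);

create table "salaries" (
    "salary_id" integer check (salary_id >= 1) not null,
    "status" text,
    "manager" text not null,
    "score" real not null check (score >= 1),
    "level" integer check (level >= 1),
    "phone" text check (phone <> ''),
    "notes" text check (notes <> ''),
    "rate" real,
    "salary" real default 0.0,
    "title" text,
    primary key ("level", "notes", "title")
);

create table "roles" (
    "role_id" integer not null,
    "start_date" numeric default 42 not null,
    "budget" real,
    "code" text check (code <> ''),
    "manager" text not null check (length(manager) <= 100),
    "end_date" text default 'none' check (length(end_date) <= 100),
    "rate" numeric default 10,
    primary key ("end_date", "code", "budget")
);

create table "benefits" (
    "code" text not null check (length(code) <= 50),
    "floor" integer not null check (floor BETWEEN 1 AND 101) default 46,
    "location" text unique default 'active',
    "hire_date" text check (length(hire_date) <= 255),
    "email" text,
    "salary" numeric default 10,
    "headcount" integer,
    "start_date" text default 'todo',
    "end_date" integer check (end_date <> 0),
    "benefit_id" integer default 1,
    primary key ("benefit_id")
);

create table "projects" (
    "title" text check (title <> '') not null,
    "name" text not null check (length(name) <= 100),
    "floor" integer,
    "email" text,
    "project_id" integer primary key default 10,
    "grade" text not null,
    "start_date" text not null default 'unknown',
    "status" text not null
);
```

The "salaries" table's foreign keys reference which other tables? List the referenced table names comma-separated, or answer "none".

No column in salaries has a REFERENCES clause.

none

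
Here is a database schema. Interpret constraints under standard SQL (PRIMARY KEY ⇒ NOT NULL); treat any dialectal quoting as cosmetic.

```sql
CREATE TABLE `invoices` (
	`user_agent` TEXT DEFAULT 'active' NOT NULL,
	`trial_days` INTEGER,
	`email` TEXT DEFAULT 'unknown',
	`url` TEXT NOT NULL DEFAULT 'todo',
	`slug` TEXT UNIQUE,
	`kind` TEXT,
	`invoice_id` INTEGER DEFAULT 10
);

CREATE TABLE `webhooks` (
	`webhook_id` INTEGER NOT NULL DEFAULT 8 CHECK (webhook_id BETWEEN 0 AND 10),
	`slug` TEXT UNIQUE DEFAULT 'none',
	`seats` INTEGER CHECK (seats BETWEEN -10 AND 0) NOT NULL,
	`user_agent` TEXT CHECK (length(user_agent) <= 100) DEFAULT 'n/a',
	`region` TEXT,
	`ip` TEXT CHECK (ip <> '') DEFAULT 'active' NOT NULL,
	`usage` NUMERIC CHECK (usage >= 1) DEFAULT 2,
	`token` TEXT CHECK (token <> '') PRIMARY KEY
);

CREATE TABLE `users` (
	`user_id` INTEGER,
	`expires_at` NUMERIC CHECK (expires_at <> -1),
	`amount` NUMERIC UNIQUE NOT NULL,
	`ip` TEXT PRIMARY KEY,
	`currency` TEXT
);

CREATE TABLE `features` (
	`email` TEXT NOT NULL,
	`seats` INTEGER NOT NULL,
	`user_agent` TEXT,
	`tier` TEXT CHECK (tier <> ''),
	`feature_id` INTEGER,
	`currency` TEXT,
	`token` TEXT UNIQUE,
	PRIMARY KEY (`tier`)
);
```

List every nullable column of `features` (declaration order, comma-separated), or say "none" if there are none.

- email: declared NOT NULL → not nullable.
- seats: declared NOT NULL → not nullable.
- user_agent: no NOT NULL constraint applies → nullable.
- tier: part of the PRIMARY KEY, which implies NOT NULL → not nullable.
- feature_id: no NOT NULL constraint applies → nullable.
- currency: no NOT NULL constraint applies → nullable.
- token: UNIQUE does not imply NOT NULL → nullable.

user_agent, feature_id, currency, token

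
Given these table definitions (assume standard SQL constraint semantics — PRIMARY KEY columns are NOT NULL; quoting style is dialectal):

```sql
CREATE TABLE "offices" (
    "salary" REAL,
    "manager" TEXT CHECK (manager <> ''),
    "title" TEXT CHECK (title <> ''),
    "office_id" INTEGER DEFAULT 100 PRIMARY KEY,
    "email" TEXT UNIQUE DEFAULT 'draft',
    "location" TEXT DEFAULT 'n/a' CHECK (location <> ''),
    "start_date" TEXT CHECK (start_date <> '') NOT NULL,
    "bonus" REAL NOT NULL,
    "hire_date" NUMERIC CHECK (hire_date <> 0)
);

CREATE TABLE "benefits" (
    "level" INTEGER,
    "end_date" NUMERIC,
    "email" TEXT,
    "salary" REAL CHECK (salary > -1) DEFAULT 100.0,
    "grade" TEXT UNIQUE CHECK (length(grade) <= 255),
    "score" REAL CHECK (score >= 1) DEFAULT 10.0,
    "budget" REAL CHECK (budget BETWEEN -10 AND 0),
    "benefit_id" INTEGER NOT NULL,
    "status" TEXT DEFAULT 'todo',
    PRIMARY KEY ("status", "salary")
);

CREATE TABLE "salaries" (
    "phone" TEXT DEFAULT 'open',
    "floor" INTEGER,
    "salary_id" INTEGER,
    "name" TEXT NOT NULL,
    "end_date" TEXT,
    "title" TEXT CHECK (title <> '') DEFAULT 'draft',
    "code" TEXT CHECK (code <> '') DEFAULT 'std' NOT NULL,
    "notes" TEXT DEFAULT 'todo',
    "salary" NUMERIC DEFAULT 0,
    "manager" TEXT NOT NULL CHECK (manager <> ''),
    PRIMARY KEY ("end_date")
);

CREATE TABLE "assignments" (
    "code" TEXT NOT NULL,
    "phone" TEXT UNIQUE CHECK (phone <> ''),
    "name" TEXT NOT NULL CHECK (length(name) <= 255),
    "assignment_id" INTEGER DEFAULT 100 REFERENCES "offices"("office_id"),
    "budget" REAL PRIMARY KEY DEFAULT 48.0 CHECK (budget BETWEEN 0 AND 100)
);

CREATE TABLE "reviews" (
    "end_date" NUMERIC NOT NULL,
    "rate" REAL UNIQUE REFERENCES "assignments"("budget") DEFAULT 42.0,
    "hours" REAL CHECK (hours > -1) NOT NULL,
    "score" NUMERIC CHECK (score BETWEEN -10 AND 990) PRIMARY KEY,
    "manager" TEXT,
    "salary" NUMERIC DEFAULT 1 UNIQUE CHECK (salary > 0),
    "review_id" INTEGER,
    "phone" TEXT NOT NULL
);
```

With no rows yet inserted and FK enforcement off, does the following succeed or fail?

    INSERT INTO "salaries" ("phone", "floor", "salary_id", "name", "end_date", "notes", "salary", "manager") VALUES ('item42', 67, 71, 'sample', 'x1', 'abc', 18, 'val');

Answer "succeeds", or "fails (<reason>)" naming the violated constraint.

succeeds

NOT NULL columns: code defaults to 'std'; end_date is supplied; manager is supplied; name is supplied.
CHECK constraints: 'val' satisfies (manager <> '').
No constraint is violated.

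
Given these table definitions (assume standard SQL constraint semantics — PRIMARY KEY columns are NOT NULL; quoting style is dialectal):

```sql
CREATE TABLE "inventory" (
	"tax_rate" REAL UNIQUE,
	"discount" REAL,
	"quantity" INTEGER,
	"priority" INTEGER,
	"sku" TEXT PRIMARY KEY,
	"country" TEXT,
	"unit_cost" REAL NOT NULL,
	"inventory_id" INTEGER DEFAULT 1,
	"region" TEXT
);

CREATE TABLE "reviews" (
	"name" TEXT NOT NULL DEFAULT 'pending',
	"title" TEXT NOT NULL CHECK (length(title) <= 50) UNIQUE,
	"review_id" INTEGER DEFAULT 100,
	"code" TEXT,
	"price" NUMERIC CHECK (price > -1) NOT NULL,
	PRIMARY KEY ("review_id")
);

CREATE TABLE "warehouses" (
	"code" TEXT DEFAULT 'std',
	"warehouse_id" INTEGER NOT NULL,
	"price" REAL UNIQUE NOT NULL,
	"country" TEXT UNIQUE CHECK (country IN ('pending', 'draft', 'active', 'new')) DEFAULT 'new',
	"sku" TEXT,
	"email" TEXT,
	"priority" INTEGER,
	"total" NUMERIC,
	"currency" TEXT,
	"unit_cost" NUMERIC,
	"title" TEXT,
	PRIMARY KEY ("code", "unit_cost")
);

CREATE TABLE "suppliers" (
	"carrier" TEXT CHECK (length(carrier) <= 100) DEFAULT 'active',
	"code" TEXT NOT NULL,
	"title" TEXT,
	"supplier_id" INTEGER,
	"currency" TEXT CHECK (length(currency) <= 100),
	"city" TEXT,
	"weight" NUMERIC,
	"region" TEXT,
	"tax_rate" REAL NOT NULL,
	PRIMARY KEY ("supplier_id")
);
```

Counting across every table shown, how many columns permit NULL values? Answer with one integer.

inventory: 7 nullable (tax_rate, discount, quantity, priority, country, inventory_id, region — PK (sku) and explicit NOT NULL columns excluded).
reviews: 1 nullable (code — PK (review_id) and explicit NOT NULL columns excluded).
warehouses: 7 nullable (country, sku, email, priority, total, currency, title — PK (code, unit_cost) and explicit NOT NULL columns excluded).
suppliers: 6 nullable (carrier, title, currency, city, weight, region — PK (supplier_id) and explicit NOT NULL columns excluded).
Total: 7 + 1 + 7 + 6 = 21.

21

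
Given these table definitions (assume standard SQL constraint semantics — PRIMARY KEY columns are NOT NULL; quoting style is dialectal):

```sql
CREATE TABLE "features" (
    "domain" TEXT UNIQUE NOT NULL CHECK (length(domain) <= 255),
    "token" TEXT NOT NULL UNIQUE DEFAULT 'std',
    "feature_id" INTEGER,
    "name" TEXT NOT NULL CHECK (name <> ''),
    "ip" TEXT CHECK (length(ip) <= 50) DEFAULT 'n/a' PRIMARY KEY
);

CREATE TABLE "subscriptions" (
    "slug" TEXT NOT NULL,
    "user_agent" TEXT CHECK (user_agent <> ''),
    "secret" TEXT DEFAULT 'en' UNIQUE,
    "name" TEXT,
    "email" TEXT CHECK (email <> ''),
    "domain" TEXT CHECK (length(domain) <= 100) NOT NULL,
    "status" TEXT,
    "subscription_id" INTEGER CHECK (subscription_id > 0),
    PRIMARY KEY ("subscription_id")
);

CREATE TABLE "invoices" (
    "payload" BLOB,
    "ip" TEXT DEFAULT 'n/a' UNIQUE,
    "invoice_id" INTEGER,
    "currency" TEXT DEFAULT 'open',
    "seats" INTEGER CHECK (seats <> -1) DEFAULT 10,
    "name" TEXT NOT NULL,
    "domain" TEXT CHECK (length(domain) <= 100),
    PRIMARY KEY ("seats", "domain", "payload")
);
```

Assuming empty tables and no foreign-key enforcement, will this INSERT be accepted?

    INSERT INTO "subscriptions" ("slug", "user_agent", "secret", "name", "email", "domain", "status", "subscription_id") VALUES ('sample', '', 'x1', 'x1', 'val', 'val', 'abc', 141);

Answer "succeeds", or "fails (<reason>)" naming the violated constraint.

fails (CHECK on user_agent)

The value '' for user_agent violates CHECK (user_agent <> '').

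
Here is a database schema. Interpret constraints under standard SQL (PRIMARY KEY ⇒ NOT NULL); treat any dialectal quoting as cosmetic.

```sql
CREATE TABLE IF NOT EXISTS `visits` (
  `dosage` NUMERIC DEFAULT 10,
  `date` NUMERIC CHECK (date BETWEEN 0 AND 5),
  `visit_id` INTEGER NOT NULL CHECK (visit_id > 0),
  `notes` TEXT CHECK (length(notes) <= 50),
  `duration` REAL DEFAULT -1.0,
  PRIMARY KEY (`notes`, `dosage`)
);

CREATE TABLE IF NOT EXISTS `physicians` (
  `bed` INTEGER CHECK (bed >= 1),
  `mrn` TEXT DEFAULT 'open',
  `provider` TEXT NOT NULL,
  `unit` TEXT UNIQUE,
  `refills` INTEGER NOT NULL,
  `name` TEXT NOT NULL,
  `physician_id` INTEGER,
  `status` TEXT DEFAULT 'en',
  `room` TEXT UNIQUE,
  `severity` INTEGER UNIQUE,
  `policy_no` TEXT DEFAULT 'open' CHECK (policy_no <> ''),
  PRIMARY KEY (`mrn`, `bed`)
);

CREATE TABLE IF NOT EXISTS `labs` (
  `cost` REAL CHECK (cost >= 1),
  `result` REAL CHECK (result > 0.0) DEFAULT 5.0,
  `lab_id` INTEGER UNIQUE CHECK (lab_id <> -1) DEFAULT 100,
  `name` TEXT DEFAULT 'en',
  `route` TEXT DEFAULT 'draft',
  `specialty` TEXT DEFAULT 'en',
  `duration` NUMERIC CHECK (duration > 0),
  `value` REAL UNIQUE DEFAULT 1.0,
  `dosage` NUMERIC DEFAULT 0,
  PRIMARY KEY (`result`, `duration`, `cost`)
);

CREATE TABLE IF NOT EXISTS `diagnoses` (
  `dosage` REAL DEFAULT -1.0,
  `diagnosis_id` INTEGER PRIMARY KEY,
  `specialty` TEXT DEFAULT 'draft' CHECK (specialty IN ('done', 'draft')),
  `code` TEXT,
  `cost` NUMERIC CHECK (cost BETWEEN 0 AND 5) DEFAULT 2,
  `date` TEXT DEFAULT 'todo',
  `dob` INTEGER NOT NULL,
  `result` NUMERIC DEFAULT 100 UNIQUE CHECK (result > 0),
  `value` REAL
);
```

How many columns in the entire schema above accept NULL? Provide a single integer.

visits: 2 nullable (date, duration — PK (notes, dosage) and explicit NOT NULL columns excluded).
physicians: 6 nullable (unit, physician_id, status, room, severity, policy_no — PK (mrn, bed) and explicit NOT NULL columns excluded).
labs: 6 nullable (lab_id, name, route, specialty, value, dosage — PK (result, duration, cost) and explicit NOT NULL columns excluded).
diagnoses: 7 nullable (dosage, specialty, code, cost, date, result, value — PK (diagnosis_id) and explicit NOT NULL columns excluded).
Total: 2 + 6 + 6 + 7 = 21.

21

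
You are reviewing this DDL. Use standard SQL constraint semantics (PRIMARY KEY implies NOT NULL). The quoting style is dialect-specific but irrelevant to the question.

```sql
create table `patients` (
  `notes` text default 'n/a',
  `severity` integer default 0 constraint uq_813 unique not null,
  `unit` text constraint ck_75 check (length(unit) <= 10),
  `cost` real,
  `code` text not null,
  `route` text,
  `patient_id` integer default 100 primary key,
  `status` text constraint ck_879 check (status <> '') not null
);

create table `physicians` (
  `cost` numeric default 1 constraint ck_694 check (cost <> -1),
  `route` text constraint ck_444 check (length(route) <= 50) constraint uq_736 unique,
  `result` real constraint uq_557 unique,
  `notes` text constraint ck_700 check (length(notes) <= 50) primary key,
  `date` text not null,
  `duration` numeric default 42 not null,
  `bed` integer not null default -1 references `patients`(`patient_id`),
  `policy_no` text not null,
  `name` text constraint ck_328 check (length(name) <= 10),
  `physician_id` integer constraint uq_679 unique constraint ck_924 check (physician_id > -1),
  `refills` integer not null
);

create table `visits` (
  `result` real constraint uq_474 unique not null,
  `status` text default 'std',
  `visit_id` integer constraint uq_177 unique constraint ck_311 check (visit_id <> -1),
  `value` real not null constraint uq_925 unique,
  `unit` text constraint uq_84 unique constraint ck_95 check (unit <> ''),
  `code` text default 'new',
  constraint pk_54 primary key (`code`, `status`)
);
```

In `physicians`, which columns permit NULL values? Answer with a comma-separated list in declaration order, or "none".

cost, route, result, name, physician_id

- cost: CHECK does not forbid NULL (a CHECK constraint passes when its expression is NULL) → nullable.
- route: CHECK does not forbid NULL (a CHECK constraint passes when its expression is NULL) → nullable.
- result: UNIQUE does not imply NOT NULL → nullable.
- notes: part of the PRIMARY KEY, which implies NOT NULL → not nullable.
- date: declared NOT NULL → not nullable.
- duration: declared NOT NULL → not nullable.
- bed: declared NOT NULL → not nullable.
- policy_no: declared NOT NULL → not nullable.
- name: CHECK does not forbid NULL (a CHECK constraint passes when its expression is NULL) → nullable.
- physician_id: CHECK does not forbid NULL (a CHECK constraint passes when its expression is NULL) → nullable.
- refills: declared NOT NULL → not nullable.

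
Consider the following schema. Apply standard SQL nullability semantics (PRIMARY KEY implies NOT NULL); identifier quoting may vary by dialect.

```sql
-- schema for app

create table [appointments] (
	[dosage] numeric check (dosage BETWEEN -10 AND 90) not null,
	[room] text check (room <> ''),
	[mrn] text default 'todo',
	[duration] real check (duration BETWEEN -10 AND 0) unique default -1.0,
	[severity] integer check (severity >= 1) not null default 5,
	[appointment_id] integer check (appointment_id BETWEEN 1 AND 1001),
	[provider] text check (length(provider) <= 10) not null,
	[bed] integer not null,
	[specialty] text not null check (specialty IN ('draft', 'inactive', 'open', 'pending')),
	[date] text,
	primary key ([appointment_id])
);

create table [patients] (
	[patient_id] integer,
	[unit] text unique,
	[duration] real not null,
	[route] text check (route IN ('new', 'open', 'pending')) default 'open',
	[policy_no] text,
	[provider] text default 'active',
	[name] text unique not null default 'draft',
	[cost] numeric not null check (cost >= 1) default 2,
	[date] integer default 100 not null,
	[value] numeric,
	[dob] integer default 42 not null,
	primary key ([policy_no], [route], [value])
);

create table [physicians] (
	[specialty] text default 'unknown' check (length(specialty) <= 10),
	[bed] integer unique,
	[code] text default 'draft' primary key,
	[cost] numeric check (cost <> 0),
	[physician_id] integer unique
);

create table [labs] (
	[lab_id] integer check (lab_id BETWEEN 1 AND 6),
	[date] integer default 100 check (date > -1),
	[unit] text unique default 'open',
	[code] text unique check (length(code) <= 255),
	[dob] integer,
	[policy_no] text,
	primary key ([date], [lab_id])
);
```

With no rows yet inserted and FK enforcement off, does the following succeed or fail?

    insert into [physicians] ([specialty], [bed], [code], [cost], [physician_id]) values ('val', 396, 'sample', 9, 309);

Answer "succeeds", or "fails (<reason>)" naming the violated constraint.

succeeds

NOT NULL columns: code is supplied.
CHECK constraints: 'val' satisfies (length(specialty) <= 10); 9 satisfies (cost <> 0).
No constraint is violated.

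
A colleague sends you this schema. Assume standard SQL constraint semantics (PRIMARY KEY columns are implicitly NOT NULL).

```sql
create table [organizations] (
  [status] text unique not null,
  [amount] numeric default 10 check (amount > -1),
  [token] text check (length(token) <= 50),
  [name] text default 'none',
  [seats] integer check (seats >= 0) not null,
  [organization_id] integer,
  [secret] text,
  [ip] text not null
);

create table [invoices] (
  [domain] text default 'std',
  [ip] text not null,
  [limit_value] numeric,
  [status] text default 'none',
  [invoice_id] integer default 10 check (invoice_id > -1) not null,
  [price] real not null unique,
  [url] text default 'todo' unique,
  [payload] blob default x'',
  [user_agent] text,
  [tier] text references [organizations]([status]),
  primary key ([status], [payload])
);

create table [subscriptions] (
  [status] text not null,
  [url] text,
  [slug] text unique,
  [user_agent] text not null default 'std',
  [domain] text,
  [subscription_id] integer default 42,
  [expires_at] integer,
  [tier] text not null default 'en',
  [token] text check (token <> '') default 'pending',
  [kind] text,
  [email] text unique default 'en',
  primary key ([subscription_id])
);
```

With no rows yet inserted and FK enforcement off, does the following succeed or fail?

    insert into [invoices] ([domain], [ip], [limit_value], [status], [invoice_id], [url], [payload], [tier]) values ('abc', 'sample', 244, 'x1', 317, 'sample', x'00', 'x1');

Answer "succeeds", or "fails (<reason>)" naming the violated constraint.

price is omitted from the column list and has no DEFAULT, so it would receive NULL.
But price is declared NOT NULL.

fails (NOT NULL on price)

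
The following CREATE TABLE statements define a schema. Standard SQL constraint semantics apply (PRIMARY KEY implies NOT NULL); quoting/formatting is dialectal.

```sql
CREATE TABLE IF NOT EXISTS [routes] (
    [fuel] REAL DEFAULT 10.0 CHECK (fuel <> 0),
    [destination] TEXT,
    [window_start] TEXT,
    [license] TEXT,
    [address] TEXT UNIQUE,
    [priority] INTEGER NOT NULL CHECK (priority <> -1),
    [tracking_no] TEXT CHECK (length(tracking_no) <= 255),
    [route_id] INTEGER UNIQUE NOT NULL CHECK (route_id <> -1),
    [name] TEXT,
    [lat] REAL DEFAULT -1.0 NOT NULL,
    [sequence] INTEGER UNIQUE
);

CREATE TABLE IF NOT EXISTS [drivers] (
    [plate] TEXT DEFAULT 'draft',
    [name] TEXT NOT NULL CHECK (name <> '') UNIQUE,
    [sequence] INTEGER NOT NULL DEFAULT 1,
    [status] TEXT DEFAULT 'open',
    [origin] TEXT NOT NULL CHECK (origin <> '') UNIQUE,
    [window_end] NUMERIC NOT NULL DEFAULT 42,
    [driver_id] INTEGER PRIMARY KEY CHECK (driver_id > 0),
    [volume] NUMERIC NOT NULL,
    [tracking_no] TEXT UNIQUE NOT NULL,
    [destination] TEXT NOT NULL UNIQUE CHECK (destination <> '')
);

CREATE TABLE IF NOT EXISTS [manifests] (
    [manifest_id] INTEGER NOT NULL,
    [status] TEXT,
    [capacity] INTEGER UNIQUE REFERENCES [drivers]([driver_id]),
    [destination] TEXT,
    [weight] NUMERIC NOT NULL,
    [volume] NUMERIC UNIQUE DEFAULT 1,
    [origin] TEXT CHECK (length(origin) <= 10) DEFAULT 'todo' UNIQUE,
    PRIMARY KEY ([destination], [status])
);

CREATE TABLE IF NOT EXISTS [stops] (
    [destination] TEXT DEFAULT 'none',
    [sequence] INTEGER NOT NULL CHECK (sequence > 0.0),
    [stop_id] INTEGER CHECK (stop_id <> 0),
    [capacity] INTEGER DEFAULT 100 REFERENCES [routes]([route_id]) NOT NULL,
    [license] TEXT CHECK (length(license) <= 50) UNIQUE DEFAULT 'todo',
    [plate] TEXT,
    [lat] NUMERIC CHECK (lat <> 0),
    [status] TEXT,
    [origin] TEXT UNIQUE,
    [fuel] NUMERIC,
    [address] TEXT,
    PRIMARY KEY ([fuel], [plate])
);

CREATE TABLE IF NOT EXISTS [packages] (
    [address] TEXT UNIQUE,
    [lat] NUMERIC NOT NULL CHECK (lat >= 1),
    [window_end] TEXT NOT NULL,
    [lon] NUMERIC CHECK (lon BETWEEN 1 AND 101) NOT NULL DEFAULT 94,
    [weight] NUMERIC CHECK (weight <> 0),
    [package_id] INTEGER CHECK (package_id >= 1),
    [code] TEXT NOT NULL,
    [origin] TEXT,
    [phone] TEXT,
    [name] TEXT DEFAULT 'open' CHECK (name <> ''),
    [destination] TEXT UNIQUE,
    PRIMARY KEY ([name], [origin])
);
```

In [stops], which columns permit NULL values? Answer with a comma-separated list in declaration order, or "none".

destination, stop_id, license, lat, status, origin, address

- destination: DEFAULT only fills an omitted column; an explicit NULL is still allowed → nullable.
- sequence: declared NOT NULL → not nullable.
- stop_id: CHECK does not forbid NULL (a CHECK constraint passes when its expression is NULL) → nullable.
- capacity: declared NOT NULL → not nullable.
- license: CHECK does not forbid NULL (a CHECK constraint passes when its expression is NULL) → nullable.
- plate: part of the PRIMARY KEY, which implies NOT NULL → not nullable.
- lat: CHECK does not forbid NULL (a CHECK constraint passes when its expression is NULL) → nullable.
- status: no NOT NULL constraint applies → nullable.
- origin: UNIQUE does not imply NOT NULL → nullable.
- fuel: part of the PRIMARY KEY, which implies NOT NULL → not nullable.
- address: no NOT NULL constraint applies → nullable.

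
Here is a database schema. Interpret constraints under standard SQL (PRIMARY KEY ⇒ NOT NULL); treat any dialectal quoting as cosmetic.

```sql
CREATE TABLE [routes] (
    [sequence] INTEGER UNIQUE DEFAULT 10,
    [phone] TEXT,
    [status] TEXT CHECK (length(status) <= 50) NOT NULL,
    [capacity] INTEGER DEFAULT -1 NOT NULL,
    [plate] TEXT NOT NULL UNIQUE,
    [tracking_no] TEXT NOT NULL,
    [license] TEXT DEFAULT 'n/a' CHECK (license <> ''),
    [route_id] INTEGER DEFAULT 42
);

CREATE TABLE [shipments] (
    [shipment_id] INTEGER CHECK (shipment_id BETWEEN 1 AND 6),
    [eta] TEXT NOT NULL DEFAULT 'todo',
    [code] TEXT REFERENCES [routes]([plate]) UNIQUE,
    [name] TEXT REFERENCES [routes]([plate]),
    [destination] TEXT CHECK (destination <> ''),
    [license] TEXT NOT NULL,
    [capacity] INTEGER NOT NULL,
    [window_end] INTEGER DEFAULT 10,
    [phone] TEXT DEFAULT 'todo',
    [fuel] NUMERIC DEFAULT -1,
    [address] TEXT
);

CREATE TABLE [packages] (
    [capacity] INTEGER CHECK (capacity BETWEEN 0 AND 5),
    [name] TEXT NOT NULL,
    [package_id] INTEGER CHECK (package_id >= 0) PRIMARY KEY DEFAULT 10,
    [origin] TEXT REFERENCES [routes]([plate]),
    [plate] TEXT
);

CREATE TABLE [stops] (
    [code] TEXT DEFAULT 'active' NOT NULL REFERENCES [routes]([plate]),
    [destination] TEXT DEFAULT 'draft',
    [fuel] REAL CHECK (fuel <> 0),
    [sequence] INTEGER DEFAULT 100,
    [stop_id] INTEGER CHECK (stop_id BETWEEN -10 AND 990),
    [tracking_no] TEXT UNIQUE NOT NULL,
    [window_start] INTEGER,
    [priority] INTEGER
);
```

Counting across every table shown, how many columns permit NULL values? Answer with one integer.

routes: 4 nullable (sequence, phone, license, route_id — PK none and explicit NOT NULL columns excluded).
shipments: 8 nullable (shipment_id, code, name, destination, window_end, phone, fuel, address — PK none and explicit NOT NULL columns excluded).
packages: 3 nullable (capacity, origin, plate — PK (package_id) and explicit NOT NULL columns excluded).
stops: 6 nullable (destination, fuel, sequence, stop_id, window_start, priority — PK none and explicit NOT NULL columns excluded).
Total: 4 + 8 + 3 + 6 = 21.

21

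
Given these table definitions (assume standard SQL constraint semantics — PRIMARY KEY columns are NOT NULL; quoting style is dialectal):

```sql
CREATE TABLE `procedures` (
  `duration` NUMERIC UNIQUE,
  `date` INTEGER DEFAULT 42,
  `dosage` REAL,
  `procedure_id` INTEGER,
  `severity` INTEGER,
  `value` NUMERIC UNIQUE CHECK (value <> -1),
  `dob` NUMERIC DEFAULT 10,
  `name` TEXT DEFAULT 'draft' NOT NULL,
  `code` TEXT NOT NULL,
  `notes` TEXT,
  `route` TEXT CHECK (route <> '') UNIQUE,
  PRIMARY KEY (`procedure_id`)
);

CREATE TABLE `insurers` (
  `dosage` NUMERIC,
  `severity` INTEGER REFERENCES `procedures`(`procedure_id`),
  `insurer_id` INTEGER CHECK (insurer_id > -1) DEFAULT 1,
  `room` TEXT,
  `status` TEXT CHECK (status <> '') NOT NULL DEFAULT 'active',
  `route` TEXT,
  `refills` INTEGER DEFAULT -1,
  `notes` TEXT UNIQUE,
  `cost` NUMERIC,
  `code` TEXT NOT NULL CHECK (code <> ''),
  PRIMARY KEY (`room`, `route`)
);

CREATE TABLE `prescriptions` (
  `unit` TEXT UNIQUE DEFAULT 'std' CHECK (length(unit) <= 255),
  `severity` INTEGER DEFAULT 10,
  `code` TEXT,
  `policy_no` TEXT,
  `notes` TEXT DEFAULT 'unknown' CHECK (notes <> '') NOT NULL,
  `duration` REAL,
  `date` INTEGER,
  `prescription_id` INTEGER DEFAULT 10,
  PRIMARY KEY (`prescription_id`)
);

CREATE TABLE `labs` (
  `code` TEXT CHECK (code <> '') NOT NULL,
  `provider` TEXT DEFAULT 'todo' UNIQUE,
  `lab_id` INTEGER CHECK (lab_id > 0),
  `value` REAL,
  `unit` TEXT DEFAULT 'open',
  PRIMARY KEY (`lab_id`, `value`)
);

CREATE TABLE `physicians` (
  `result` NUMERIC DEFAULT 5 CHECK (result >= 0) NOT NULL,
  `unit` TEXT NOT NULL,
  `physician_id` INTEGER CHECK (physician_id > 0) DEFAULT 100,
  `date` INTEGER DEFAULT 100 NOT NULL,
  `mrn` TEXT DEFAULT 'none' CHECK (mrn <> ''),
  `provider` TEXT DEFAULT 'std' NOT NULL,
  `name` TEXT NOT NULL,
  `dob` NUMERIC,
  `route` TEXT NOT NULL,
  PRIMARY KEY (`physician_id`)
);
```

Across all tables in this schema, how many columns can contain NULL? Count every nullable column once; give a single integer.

24

procedures: 8 nullable (duration, date, dosage, severity, value, dob, notes, route — PK (procedure_id) and explicit NOT NULL columns excluded).
insurers: 6 nullable (dosage, severity, insurer_id, refills, notes, cost — PK (room, route) and explicit NOT NULL columns excluded).
prescriptions: 6 nullable (unit, severity, code, policy_no, duration, date — PK (prescription_id) and explicit NOT NULL columns excluded).
labs: 2 nullable (provider, unit — PK (lab_id, value) and explicit NOT NULL columns excluded).
physicians: 2 nullable (mrn, dob — PK (physician_id) and explicit NOT NULL columns excluded).
Total: 8 + 6 + 6 + 2 + 2 = 24.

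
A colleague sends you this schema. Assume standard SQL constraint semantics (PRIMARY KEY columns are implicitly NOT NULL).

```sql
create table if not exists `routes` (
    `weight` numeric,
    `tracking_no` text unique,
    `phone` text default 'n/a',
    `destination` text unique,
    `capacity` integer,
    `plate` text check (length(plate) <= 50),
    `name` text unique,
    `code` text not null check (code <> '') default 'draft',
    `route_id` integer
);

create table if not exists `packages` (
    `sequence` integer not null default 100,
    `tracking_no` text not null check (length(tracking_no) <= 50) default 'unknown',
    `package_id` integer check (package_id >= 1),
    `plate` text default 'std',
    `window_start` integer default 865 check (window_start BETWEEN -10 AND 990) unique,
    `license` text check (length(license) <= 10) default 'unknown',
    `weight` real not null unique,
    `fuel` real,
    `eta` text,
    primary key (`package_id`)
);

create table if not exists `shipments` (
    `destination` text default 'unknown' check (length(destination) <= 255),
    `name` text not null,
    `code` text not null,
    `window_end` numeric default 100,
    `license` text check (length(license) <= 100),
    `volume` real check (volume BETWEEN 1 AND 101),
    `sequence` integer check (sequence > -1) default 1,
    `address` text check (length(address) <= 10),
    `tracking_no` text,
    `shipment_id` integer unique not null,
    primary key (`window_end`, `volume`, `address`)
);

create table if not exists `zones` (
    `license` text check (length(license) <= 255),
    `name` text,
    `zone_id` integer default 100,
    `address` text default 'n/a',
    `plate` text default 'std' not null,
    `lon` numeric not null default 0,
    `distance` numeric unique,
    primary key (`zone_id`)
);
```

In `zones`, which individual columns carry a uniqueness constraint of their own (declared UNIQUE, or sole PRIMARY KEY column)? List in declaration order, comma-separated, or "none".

- license: no UNIQUE or single-column PK constraint.
- name: no UNIQUE or single-column PK constraint.
- zone_id: single-column PRIMARY KEY → unique.
- address: no UNIQUE or single-column PK constraint.
- plate: no UNIQUE or single-column PK constraint.
- lon: no UNIQUE or single-column PK constraint.
- distance: declared UNIQUE → unique.

zone_id, distance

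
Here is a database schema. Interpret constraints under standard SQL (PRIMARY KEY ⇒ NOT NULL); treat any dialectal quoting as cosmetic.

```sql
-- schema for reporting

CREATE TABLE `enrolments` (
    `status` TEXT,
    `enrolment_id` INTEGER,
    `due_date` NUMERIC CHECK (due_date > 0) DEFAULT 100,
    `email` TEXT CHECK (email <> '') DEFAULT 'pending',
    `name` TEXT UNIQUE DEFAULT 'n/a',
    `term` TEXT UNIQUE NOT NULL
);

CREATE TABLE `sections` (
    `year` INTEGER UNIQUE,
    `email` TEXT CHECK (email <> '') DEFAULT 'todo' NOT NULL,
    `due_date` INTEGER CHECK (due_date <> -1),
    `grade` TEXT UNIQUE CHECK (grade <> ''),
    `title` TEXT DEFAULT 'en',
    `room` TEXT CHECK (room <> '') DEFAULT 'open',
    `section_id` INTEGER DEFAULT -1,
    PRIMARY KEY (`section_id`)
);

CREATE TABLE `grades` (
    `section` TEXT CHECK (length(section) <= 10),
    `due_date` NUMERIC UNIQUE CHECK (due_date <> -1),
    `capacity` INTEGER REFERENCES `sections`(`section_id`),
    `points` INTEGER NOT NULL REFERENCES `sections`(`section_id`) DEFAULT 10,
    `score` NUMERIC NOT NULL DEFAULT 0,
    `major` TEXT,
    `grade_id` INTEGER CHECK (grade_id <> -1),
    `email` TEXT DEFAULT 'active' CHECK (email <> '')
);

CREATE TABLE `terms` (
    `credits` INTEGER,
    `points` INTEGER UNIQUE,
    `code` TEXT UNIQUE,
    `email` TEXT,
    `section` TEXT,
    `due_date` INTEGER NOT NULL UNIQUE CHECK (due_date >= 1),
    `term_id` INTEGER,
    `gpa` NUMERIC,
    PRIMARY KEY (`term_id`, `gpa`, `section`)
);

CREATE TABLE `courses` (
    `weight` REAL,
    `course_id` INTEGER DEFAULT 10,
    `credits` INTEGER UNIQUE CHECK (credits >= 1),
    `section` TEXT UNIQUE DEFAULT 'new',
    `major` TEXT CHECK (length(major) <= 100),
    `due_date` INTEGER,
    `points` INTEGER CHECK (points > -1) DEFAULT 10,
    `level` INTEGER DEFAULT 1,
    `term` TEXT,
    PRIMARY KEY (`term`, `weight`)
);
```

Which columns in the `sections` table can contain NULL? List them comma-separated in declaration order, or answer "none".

- year: UNIQUE does not imply NOT NULL → nullable.
- email: declared NOT NULL → not nullable.
- due_date: CHECK does not forbid NULL (a CHECK constraint passes when its expression is NULL) → nullable.
- grade: CHECK does not forbid NULL (a CHECK constraint passes when its expression is NULL) → nullable.
- title: DEFAULT only fills an omitted column; an explicit NULL is still allowed → nullable.
- room: CHECK does not forbid NULL (a CHECK constraint passes when its expression is NULL) → nullable.
- section_id: part of the PRIMARY KEY, which implies NOT NULL → not nullable.

year, due_date, grade, title, room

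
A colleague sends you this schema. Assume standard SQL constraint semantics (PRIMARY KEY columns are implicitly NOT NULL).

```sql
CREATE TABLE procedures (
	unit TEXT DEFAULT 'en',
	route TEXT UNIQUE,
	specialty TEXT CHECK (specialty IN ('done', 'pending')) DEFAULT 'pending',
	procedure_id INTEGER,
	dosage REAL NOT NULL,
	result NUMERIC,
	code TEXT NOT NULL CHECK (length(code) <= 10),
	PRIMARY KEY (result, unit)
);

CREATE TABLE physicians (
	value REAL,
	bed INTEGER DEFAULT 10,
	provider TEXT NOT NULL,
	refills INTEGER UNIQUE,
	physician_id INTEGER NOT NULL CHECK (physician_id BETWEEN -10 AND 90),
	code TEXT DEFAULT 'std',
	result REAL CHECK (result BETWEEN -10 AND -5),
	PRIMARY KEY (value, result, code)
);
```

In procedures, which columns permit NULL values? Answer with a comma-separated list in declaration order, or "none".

- unit: part of the PRIMARY KEY, which implies NOT NULL → not nullable.
- route: UNIQUE does not imply NOT NULL → nullable.
- specialty: CHECK does not forbid NULL (a CHECK constraint passes when its expression is NULL) → nullable.
- procedure_id: no NOT NULL constraint applies → nullable.
- dosage: declared NOT NULL → not nullable.
- result: part of the PRIMARY KEY, which implies NOT NULL → not nullable.
- code: declared NOT NULL → not nullable.

route, specialty, procedure_id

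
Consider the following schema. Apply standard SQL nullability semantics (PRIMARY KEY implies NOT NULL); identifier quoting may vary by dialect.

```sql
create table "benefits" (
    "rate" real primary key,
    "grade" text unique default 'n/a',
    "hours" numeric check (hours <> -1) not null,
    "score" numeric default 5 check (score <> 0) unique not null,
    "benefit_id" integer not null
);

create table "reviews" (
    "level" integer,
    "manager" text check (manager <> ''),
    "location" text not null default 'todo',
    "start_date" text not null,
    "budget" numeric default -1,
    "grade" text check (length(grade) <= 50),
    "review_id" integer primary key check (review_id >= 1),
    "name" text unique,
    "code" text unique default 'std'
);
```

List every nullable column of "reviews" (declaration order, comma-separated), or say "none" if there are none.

- level: no NOT NULL constraint applies → nullable.
- manager: CHECK does not forbid NULL (a CHECK constraint passes when its expression is NULL) → nullable.
- location: declared NOT NULL → not nullable.
- start_date: declared NOT NULL → not nullable.
- budget: DEFAULT only fills an omitted column; an explicit NULL is still allowed → nullable.
- grade: CHECK does not forbid NULL (a CHECK constraint passes when its expression is NULL) → nullable.
- review_id: part of the PRIMARY KEY, which implies NOT NULL → not nullable.
- name: UNIQUE does not imply NOT NULL → nullable.
- code: UNIQUE does not imply NOT NULL → nullable.

level, manager, budget, grade, name, code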